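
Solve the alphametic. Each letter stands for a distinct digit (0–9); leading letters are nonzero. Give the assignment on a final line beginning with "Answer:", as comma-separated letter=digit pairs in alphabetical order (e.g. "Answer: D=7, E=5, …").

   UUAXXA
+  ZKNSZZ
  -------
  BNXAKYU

Step 1. [col 1: A + Z ≡ U (mod 10)] no forcing yet in column 1 (carry-in 0); U=7 is free and consistent — try it ⇒ U=7.
Step 2. [col 1: A + Z ≡ U (mod 10)] several values work for Z in column 1 (A + Z ≡ U (mod 10), carry-in 0); try Z=2. So Z=2.
Step 3. [col 1: A + Z ≡ U (mod 10)] column 1 reads A+Z+carry(0)=U with Z=2, U=7; with digits 2,7 already taken and all letters distinct, the only value for A is 5 ⇒ A=5.
Step 4. [B] B is the leading digit of a 7-digit sum of two 6-digit numbers; the final carry is exactly 1, so B=1.
Step 5. [col 2: X + Z ≡ Y (mod 10)] no forcing yet in column 2 (carry-in 0); Y=8 is free and consistent — try it. So Y=8.
Step 6. [col 2: X + Z ≡ Y (mod 10)] column 2 reads X+Z+carry(0)=Y with Z=2, Y=8; with digits 1,2,5,7,8 already taken and all letters distinct, the only value for X is 6 ⇒ X=6.
Step 7. [col 3: X + S ≡ K (mod 10)] several values work for S in column 3 (X + S ≡ K (mod 10), carry-in 0); try S=3 ⇒ S=3.
Step 8. [col 3: X + S ≡ K (mod 10)] column 3 reads X+S+carry(0)=K with X=6, S=3; with digits 1,2,3,5,6,7,8 already taken and all letters distinct, the only value for K is 9, so K=9.
Step 9. [col 4: A + N ≡ A (mod 10)] column 4 reads A+N+carry(0)=A with A=5; with digits 1,2,3,5,6,7,8,9 already taken and all letters distinct, the only value for N is 0. So N=0.

Answer: A=5, B=1, K=9, N=0, S=3, U=7, X=6, Y=8, Z=2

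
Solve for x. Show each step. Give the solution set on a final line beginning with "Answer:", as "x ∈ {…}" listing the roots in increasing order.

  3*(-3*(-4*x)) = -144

Step 1. [3*(-3*(-4*x)) = -144] leading coefficient 3: divide by 3 ⇒ div: -3*(-4*x) = -48.
Step 2. [-3*(-4*x) = -48] divide by the outer -3 ⇒ div: -4*x = 16.
Step 3. [-4*x = 16] leading coefficient -4: divide by -4, so div: x = -4.

Answer: x ∈ {-4}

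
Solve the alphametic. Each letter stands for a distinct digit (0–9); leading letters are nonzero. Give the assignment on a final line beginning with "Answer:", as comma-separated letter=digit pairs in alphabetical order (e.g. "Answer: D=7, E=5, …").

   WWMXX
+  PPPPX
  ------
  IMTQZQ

Step 1. [col 1: X + X ≡ Q (mod 10)] Q=8 is one option consistent with column 1 (X + X ≡ Q (mod 10), carry-in 0) — take it ⇒ Q=8.
Step 2. [col 1: X + X ≡ Q (mod 10)] several values work for X in column 1 (X + X ≡ Q (mod 10), carry-in 0); try X=4 ⇒ X=4.
Step 3. [col 2: X + P ≡ Z (mod 10)] several values work for Z in column 2 (X + P ≡ Z (mod 10), carry-in 0); try Z=9 ⇒ Z=9.
Step 4. [col 2: X + P ≡ Z (mod 10)] in column 2 we have X+P≡Z with carry-in 0; given X=4, Z=9 and digits 4,8,9 already taken and all letters distinct, that pins P to 5, so P=5.
Step 5. [I] I is the leading digit of a 6-digit sum of two 5-digit numbers; the final carry is exactly 1. So I=1.
Step 6. [col 3: M + P ≡ Q (mod 10)] column 3: given P=5, Q=8, carry-in 0, and digits 1,4,5,8,9 already taken and all letters distinct, M+P≡Q (mod 10) forces M=3, so M=3.
Step 7. [col 4: W + P ≡ T (mod 10)] W=7 is one option consistent with column 4 (W + P ≡ T (mod 10), carry-in 0) — take it, so W=7.
Step 8. [col 4: W + P ≡ T (mod 10)] in column 4 we have W+P≡T with carry-in 0; given W=7, P=5 and digits 1,3,4,5,7,8,9 already taken and all letters distinct, that pins T to 2 ⇒ T=2.

Answer: I=1, M=3, P=5, Q=8, T=2, W=7, X=4, Z=9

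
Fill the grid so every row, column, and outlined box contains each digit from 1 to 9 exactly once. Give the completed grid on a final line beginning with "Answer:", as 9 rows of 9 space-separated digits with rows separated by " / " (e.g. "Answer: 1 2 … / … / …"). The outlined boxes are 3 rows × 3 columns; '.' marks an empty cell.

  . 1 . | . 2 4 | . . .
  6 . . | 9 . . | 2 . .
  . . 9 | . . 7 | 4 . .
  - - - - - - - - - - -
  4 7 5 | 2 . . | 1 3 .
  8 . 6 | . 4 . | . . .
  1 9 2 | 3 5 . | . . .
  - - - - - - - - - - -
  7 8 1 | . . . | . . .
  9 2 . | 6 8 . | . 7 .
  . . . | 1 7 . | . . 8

Step 1. [r9c2∈{3,4,5,6}] r9c2 is the only open cell in col 2 admitting 6, so r9c2=6.
Step 2. [r9c1∈{3,5}] box 7 places 5 nowhere but r9c1, so r9c1=5.
Step 3. [r1c1∈{3}] nothing but 3 survives at r1c1, so r1c1=3.
Step 4. [r3c5∈{1,3,6}] 6 has one home in box 2: r3c5. So r3c5=6.
Step 5. [r3c9∈{1,3,5}] 3 has one home in row 3: r3c9. So r3c9=3.
Step 6. [r4c6∈{6,8,9}] 8 has one home in row 4: r4c6. So r4c6=8.
Step 7. [r4c9∈{6,9}] in row 4, 6 fits only at r4c9 ⇒ r4c9=6.
Step 8. [r2c5∈{1,3}] col 5 places 1 nowhere but r2c5. So r2c5=1.
Step 9. [r7c5∈{3,9}] 3 has one home in col 5: r7c5. So r7c5=3.
Step 10. [r8c6∈{5}] nothing but 5 survives at r8c6 ⇒ r8c6=5.
Step 11. [r3c2∈{5}] nothing but 5 survives at r3c2. So r3c2=5.
Step 12. [r1c4∈{5,8}] col 4 places 5 nowhere but r1c4. So r1c4=5.
Step 13. [r7c4∈{4}] nothing but 4 survives at r7c4. So r7c4=4.
Step 14. [r5c4∈{7}] r5c4 is down to just 7, so r5c4=7.
Step 15. [r8c7∈{3}] r8c7's peers cover all but 3. So r8c7=3.
Step 16. [r9c7∈{9}] r9c7 is down to just 9. So r9c7=9.
Step 17. [r8c3∈{4}] r8c3 is down to just 4. So r8c3=4.
Step 18. [r5c7∈{5}] only 5 remains possible at r5c7 ⇒ r5c7=5.
Step 19. [r7c7∈{6}] only 6 remains possible at r7c7. So r7c7=6.
Step 20. [r1c8∈{6,8,9}] in row 1, 6 fits only at r1c8, so r1c8=6.
Step 21. [r5c8∈{2,9}] r5c8 is the only open cell in col 8 admitting 9. So r5c8=9.
Step 22. [r9c8∈{2,4}] r9c8 is the only open cell in row 9 admitting 4. So r9c8=4.
Step 23. [r7c8∈{2,5}] r7c8 is the only open cell in col 8 admitting 2 ⇒ r7c8=2.
Step 24. [r6c8∈{8}] only 8 remains possible at r6c8 ⇒ r6c8=8.
Step 25. [r1c7∈{7,8}] col 7 places 8 nowhere but r1c7 ⇒ r1c7=8.
Step 26. [r1c3∈{7}] r1c3's peers cover all but 7, so r1c3=7.
Step 27. [r2c9∈{5,7}] 7 has one home in row 2: r2c9. So r2c9=7.
Step 28. [r4c5∈{9}] only 9 remains possible at r4c5. So r4c5=9.
Step 29. [r7c6∈{9}] r7c6's peers cover all but 9. So r7c6=9.
Step 30. [r5c6∈{1}] nothing but 1 survives at r5c6. So r5c6=1.
Step 31. [r3c8∈{1}] nothing but 1 survives at r3c8. So r3c8=1.
Step 32. [r2c3∈{8}] r2c3 is down to just 8, so r2c3=8.
Step 33. [r5c9∈{2}] only 2 remains possible at r5c9. So r5c9=2.
Step 34. [r8c9∈{1}] r8c9 has the single candidate 1. So r8c9=1.
Step 35. [r2c8∈{5}] r2c8 has the single candidate 5, so r2c8=5.
Step 36. [r6c9∈{4}] r6c9 has the single candidate 4 ⇒ r6c9=4.
Step 37. [r6c7∈{7}] nothing but 7 survives at r6c7. So r6c7=7.
Step 38. [r9c6∈{2}] r9c6 is down to just 2 ⇒ r9c6=2.
Step 39. [r9c3∈{3}] r9c3's peers cover all but 3 ⇒ r9c3=3.
Step 40. [r6c6∈{6}] nothing but 6 survives at r6c6. So r6c6=6.
Step 41. [r5c2∈{3}] r5c2 has the single candidate 3. So r5c2=3.
Step 42. [r2c6∈{3}] r2c6 is down to just 3, so r2c6=3.
Step 43. [r1c9∈{9}] only 9 remains possible at r1c9. So r1c9=9.
Step 44. [r3c1∈{2}] r3c1 has the single candidate 2 ⇒ r3c1=2.
Step 45. [r7c9∈{5}] r7c9's peers cover all but 5 ⇒ r7c9=5.
Step 46. [r3c4∈{8}] r3c4 has the single candidate 8, so r3c4=8.
Step 47. [r2c2∈{4}] only 4 remains possible at r2c2. So r2c2=4.

Answer: 3 1 7 5 2 4 8 6 9 / 6 4 8 9 1 3 2 5 7 / 2 5 9 8 6 7 4 1 3 / 4 7 5 2 9 8 1 3 6 / 8 3 6 7 4 1 5 9 2 / 1 9 2 3 5 6 7 8 4 / 7 8 1 4 3 9 6 2 5 / 9 2 4 6 8 5 3 7 1 / 5 6 3 1 7 2 9 4 8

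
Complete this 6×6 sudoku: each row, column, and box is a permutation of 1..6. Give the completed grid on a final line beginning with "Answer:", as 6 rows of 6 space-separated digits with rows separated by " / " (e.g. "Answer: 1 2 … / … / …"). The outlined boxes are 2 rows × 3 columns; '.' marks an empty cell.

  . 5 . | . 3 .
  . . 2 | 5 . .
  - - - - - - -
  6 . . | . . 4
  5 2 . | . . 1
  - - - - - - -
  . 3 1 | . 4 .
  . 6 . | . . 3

Step 1. [r1c4∈{1,2,4,6}] in col 4, 4 fits only at r1c4, so r1c4=4.
Step 2. [r2c5∈{1,6}] across box 2, 1 lands solely at r2c5. So r2c5=1.
Step 3. [r5c1∈{2}] only 2 remains possible at r5c1 ⇒ r5c1=2.
Step 4. [r4c3∈{3,4}] row 4 places 4 nowhere but r4c3, so r4c3=4.
Step 5. [r4c4∈{3,6}] 3 has one home in row 4: r4c4, so r4c4=3.
Step 6. [r5c6∈{5,6}] across row 5, 5 lands solely at r5c6 ⇒ r5c6=5.
Step 7. [r6c5∈{2}] nothing but 2 survives at r6c5, so r6c5=2.
Step 8. [r1c3∈{6}] r1c3 is down to just 6. So r1c3=6.
Step 9. [r2c2∈{4}] only 4 remains possible at r2c2, so r2c2=4.
Step 10. [r2c6∈{6}] r2c6 is down to just 6 ⇒ r2c6=6.
Step 11. [r3c4∈{2}] r3c4 has the single candidate 2, so r3c4=2.
Step 12. [r3c2∈{1}] r3c2 has the single candidate 1. So r3c2=1.
Step 13. [r1c6∈{2}] r1c6's peers cover all but 2. So r1c6=2.
Step 14. [r6c4∈{1}] nothing but 1 survives at r6c4 ⇒ r6c4=1.
Step 15. [r3c5∈{5}] nothing but 5 survives at r3c5, so r3c5=5.
Step 16. [r4c5∈{6}] only 6 remains possible at r4c5, so r4c5=6.
Step 17. [r1c1∈{1}] r1c1's peers cover all but 1, so r1c1=1.
Step 18. [r5c4∈{6}] nothing but 6 survives at r5c4, so r5c4=6.
Step 19. [r6c1∈{4}] only 4 remains possible at r6c1. So r6c1=4.
Step 20. [r3c3∈{3}] only 3 remains possible at r3c3, so r3c3=3.
Step 21. [r2c1∈{3}] r2c1 is down to just 3. So r2c1=3.
Step 22. [r6c3∈{5}] only 5 remains possible at r6c3, so r6c3=5.

Answer: 1 5 6 4 3 2 / 3 4 2 5 1 6 / 6 1 3 2 5 4 / 5 2 4 3 6 1 / 2 3 1 6 4 5 / 4 6 5 1 2 3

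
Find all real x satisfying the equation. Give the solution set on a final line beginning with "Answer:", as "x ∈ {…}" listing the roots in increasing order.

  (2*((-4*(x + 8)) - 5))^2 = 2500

Step 1. [(2*((-4*(x + 8)) - 5))^2 = 2500] 2500 ≥ 0, LHS is (·)² — take ±√. So sqrt: 2*((-4*(x + 8)) - 5) = 50 or -50.
Step 2. [2*((-4*(x + 8)) - 5) = 50 or -50] LHS = 2·(…); ÷2 both sides. So div: (-4*(x + 8)) - 5 = 25 or -25.
Step 3. [(-4*(x + 8)) - 5 = 25 or -25] add 5: x sits inside (… - 5) ⇒ sub: -4*(x + 8) = 30 or -20.
Step 4. [-4*(x + 8) = 30 or -20] -4 out front; divide by -4, so div: x + 8 = -15/2 or 5.
Step 5. [x + 8 = -15/2 or 5] subtract 8: x sits inside (… + 8). So sub: x = -31/2 or -3.

Answer: x ∈ {-31/2, -3}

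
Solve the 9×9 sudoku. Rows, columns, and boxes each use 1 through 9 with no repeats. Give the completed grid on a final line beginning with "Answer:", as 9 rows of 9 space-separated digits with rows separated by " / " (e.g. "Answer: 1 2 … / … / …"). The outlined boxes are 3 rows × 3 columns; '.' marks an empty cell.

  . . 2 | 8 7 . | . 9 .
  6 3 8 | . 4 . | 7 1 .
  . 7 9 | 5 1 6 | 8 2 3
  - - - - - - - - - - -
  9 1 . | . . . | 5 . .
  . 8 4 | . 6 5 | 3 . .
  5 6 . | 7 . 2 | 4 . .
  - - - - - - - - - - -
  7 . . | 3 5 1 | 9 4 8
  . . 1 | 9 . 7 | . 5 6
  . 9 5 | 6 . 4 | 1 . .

Step 1. [r5c8∈{7}] r5c8's peers cover all but 7, so r5c8=7.
Step 2. [r8c1∈{2,3,4,8}] row 8 places 3 nowhere but r8c1, so r8c1=3.
Step 3. [r8c5∈{2,8}] in row 8, 8 fits only at r8c5 ⇒ r8c5=8.
Step 4. [r5c9∈{1,2,9}] across row 5, 9 lands solely at r5c9, so r5c9=9.
Step 5. [r1c9∈{4,5}] r1c9 is the only open cell in col 9 admitting 4 ⇒ r1c9=4.
Step 6. [r4c5∈{3}] r4c5 has the single candidate 3, so r4c5=3.
Step 7. [r8c7∈{2}] only 2 remains possible at r8c7, so r8c7=2.
Step 8. [r9c1∈{2,8}] 8 has one home in row 9: r9c1. So r9c1=8.
Step 9. [r4c6∈{8}] r4c6 has the single candidate 8. So r4c6=8.
Step 10. [r6c3∈{3}] nothing but 3 survives at r6c3. So r6c3=3.
Step 11. [r7c2∈{2}] r7c2's peers cover all but 2, so r7c2=2.
Step 12. [r1c6∈{3}] r1c6's peers cover all but 3. So r1c6=3.
Step 13. [r6c9∈{1}] r6c9's peers cover all but 1. So r6c9=1.
Step 14. [r1c1∈{1}] r1c1 has the single candidate 1. So r1c1=1.
Step 15. [r8c2∈{4}] nothing but 4 survives at r8c2. So r8c2=4.
Step 16. [r4c9∈{2}] only 2 remains possible at r4c9, so r4c9=2.
Step 17. [r2c6∈{9}] only 9 remains possible at r2c6. So r2c6=9.
Step 18. [r9c8∈{3}] r9c8 has the single candidate 3. So r9c8=3.
Step 19. [r3c1∈{4}] only 4 remains possible at r3c1. So r3c1=4.
Step 20. [r9c9∈{7}] r9c9 has the single candidate 7, so r9c9=7.
Step 21. [r1c7∈{6}] nothing but 6 survives at r1c7 ⇒ r1c7=6.
Step 22. [r6c8∈{8}] r6c8 has the single candidate 8, so r6c8=8.
Step 23. [r7c3∈{6}] r7c3's peers cover all but 6. So r7c3=6.
Step 24. [r9c5∈{2}] only 2 remains possible at r9c5. So r9c5=2.
Step 25. [r4c3∈{7}] nothing but 7 survives at r4c3, so r4c3=7.
Step 26. [r1c2∈{5}] nothing but 5 survives at r1c2. So r1c2=5.
Step 27. [r2c4∈{2}] r2c4's peers cover all but 2. So r2c4=2.
Step 28. [r4c4∈{4}] r4c4 has the single candidate 4, so r4c4=4.
Step 29. [r4c8∈{6}] r4c8 has the single candidate 6, so r4c8=6.
Step 30. [r5c4∈{1}] only 1 remains possible at r5c4. So r5c4=1.
Step 31. [r2c9∈{5}] r2c9 is down to just 5. So r2c9=5.
Step 32. [r5c1∈{2}] r5c1 is down to just 2. So r5c1=2.
Step 33. [r6c5∈{9}] only 9 remains possible at r6c5, so r6c5=9.

Answer: 1 5 2 8 7 3 6 9 4 / 6 3 8 2 4 9 7 1 5 / 4 7 9 5 1 6 8 2 3 / 9 1 7 4 3 8 5 6 2 / 2 8 4 1 6 5 3 7 9 / 5 6 3 7 9 2 4 8 1 / 7 2 6 3 5 1 9 4 8 / 3 4 1 9 8 7 2 5 6 / 8 9 5 6 2 4 1 3 7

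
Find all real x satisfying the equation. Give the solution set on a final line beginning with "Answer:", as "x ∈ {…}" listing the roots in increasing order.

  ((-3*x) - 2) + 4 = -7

Step 1. [((-3*x) - 2) + 4 = -7] the outer +4 inverts by subtracting 4 ⇒ sub: (-3*x) - 2 = -11.
Step 2. [(-3*x) - 2 = -11] add 2: x sits inside (… - 2). So sub: -3*x = -9.
Step 3. [-3*x = -9] divide by the outer -3, so div: x = 3.

Answer: x ∈ {3}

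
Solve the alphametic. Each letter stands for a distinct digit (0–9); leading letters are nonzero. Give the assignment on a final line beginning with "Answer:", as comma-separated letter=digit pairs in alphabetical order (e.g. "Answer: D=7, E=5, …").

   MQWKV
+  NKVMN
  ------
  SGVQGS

Step 1. [col 1: V + N ≡ S (mod 10)] no forcing yet in column 1 (carry-in 0); S=1 is free and consistent — try it ⇒ S=1.
Step 2. [col 1: V + N ≡ S (mod 10)] no forcing yet in column 1 (carry-in 0); V=8 is free and consistent — try it ⇒ V=8.
Step 3. [col 1: V + N ≡ S (mod 10)] column 1 reads V+N+carry(0)=S with V=8, S=1; with digits 1,8 already taken and all letters distinct, the only value for N is 3, so N=3.
Step 4. [col 2: K + M ≡ G (mod 10)] column 2 (K + M ≡ G (mod 10), carry-in 1) doesn't pin M yet; pick M=7 and continue, so M=7.
Step 5. [col 2: K + M ≡ G (mod 10)] K=2 is one option consistent with column 2 (K + M ≡ G (mod 10), carry-in 1) — take it ⇒ K=2.
Step 6. [col 2: K + M ≡ G (mod 10)] in column 2 we have K+M≡G with carry-in 1; given K=2, M=7 and digits 1,2,3,7,8 already taken and all letters distinct, that pins G to 0, so G=0.
Step 7. [col 3: W + V ≡ Q (mod 10)] column 3 (W + V ≡ Q (mod 10), carry-in 1) doesn't pin Q yet; pick Q=5 and continue ⇒ Q=5.
Step 8. [col 3: W + V ≡ Q (mod 10)] column 3 reads W+V+carry(1)=Q with V=8, Q=5; with digits 0,1,2,3,5,7,8 already taken and all letters distinct, the only value for W is 6, so W=6.

Answer: G=0, K=2, M=7, N=3, Q=5, S=1, V=8, W=6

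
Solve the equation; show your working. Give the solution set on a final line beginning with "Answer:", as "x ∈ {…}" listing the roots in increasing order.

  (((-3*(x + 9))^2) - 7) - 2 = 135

Step 1. [(((-3*(x + 9))^2) - 7) - 2 = 135] -2 is outermost — add 2 both sides ⇒ sub: ((-3*(x + 9))^2) - 7 = 137.
Step 2. [((-3*(x + 9))^2) - 7 = 137] -7 is outermost — add 7 both sides, so sub: (-3*(x + 9))^2 = 144.
Step 3. [(-3*(x + 9))^2 = 144] LHS squared, RHS 144 ≥ 0: apply √ (±), so sqrt: -3*(x + 9) = 12 or -12.
Step 4. [-3*(x + 9) = 12 or -12] LHS = -3·(…); ÷-3 both sides, so div: x + 9 = -4 or 4.
Step 5. [x + 9 = -4 or 4] the outer +9 inverts by subtracting 9, so sub: x = -13 or -5.

Answer: x ∈ {-13, -5}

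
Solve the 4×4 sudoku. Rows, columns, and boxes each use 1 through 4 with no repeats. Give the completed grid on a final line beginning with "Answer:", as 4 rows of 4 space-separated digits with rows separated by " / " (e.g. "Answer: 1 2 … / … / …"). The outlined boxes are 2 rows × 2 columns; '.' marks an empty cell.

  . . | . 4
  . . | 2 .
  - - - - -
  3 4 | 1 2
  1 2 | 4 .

Step 1. [r2c4∈{1,3}] in col 4, 1 fits only at r2c4 ⇒ r2c4=1.
Step 2. [r2c2∈{3}] only 3 remains possible at r2c2. So r2c2=3.
Step 3. [r2c1∈{4}] r2c1 has the single candidate 4, so r2c1=4.
Step 4. [r1c2∈{1}] only 1 remains possible at r1c2 ⇒ r1c2=1.
Step 5. [r1c1∈{2}] only 2 remains possible at r1c1, so r1c1=2.
Step 6. [r1c3∈{3}] r1c3's peers cover all but 3 ⇒ r1c3=3.
Step 7. [r4c4∈{3}] r4c4 has the single candidate 3 ⇒ r4c4=3.

Answer: 2 1 3 4 / 4 3 2 1 / 3 4 1 2 / 1 2 4 3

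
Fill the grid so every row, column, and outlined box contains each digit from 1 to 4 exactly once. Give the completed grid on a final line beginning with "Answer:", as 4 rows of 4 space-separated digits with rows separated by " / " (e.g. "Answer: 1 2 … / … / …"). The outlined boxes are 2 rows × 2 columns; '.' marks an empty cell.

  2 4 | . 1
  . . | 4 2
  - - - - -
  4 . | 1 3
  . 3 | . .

Step 1. [r2c1∈{1,3}] across row 2, 3 lands solely at r2c1. So r2c1=3.
Step 2. [r2c2∈{1}] r2c2's peers cover all but 1 ⇒ r2c2=1.
Step 3. [r3c2∈{2}] nothing but 2 survives at r3c2, so r3c2=2.
Step 4. [r1c3∈{3}] r1c3 is down to just 3. So r1c3=3.
Step 5. [r4c3∈{2}] r4c3 has the single candidate 2 ⇒ r4c3=2.
Step 6. [r4c4∈{4}] nothing but 4 survives at r4c4, so r4c4=4.
Step 7. [r4c1∈{1}] r4c1 has the single candidate 1. So r4c1=1.

Answer: 2 4 3 1 / 3 1 4 2 / 4 2 1 3 / 1 3 2 4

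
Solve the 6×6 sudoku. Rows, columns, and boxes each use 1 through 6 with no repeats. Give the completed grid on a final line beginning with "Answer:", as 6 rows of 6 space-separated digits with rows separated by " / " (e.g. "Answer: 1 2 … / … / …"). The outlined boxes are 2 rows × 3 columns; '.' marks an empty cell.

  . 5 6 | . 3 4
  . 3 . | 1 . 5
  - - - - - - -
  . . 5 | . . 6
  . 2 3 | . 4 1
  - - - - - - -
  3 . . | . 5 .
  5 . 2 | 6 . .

Step 1. [r6c2∈{1,4}] 4 has one home in row 6: r6c2, so r6c2=4.
Step 2. [r1c4∈{2}] only 2 remains possible at r1c4, so r1c4=2.
Step 3. [r3c1∈{1,4}] 4 has one home in row 3: r3c1. So r3c1=4.
Step 4. [r5c3∈{1}] r5c3's peers cover all but 1, so r5c3=1.
Step 5. [r4c4∈{5}] nothing but 5 survives at r4c4, so r4c4=5.
Step 6. [r2c1∈{2}] r2c1 is down to just 2 ⇒ r2c1=2.
Step 7. [r1c1∈{1}] r1c1's peers cover all but 1 ⇒ r1c1=1.
Step 8. [r5c6∈{2}] r5c6 is down to just 2, so r5c6=2.
Step 9. [r5c4∈{4}] r5c4's peers cover all but 4. So r5c4=4.
Step 10. [r3c2∈{1}] only 1 remains possible at r3c2, so r3c2=1.
Step 11. [r2c5∈{6}] nothing but 6 survives at r2c5 ⇒ r2c5=6.
Step 12. [r5c2∈{6}] r5c2 has the single candidate 6, so r5c2=6.
Step 13. [r6c6∈{3}] r6c6's peers cover all but 3, so r6c6=3.
Step 14. [r3c5∈{2}] only 2 remains possible at r3c5 ⇒ r3c5=2.
Step 15. [r2c3∈{4}] r2c3 is down to just 4 ⇒ r2c3=4.
Step 16. [r6c5∈{1}] r6c5 is down to just 1, so r6c5=1.
Step 17. [r4c1∈{6}] nothing but 6 survives at r4c1. So r4c1=6.
Step 18. [r3c4∈{3}] r3c4's peers cover all but 3, so r3c4=3.

Answer: 1 5 6 2 3 4 / 2 3 4 1 6 5 / 4 1 5 3 2 6 / 6 2 3 5 4 1 / 3 6 1 4 5 2 / 5 4 2 6 1 3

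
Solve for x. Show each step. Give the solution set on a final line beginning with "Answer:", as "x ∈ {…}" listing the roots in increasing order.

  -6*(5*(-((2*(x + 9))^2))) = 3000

Step 1. [-6*(5*(-((2*(x + 9))^2))) = 3000] -6 out front; divide by -6 ⇒ div: 5*(-((2*(x + 9))^2)) = -500.
Step 2. [5*(-((2*(x + 9))^2)) = -500] 5·(inner) — divide through by 5. So div: -((2*(x + 9))^2) = -100.
Step 3. [-((2*(x + 9))^2) = -100] LHS negated; negate both sides. So neg: (2*(x + 9))^2 = 100.
Step 4. [(2*(x + 9))^2 = 100] √ both sides: 100 ≥ 0 gives two branches. So sqrt: 2*(x + 9) = 10 or -10.
Step 5. [2*(x + 9) = 10 or -10] leading coefficient 2: divide by 2 ⇒ div: x + 9 = 5 or -5.
Step 6. [x + 9 = 5 or -5] the outer +9 inverts by subtracting 9 ⇒ sub: x = -4 or -14.

Answer: x ∈ {-14, -4}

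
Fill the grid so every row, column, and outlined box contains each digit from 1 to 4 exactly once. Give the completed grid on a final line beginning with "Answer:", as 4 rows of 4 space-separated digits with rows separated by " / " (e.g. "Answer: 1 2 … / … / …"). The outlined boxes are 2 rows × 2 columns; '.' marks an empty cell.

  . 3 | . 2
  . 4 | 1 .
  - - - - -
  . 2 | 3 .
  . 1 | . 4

Step 1. [r2c1∈{2}] r2c1's peers cover all but 2 ⇒ r2c1=2.
Step 2. [r3c4∈{1}] r3c4 has the single candidate 1. So r3c4=1.
Step 3. [r1c3∈{4}] r1c3 has the single candidate 4. So r1c3=4.
Step 4. [r3c1∈{4}] nothing but 4 survives at r3c1. So r3c1=4.
Step 5. [r1c1∈{1}] nothing but 1 survives at r1c1, so r1c1=1.
Step 6. [r4c1∈{3}] r4c1 has the single candidate 3 ⇒ r4c1=3.
Step 7. [r2c4∈{3}] only 3 remains possible at r2c4 ⇒ r2c4=3.
Step 8. [r4c3∈{2}] only 2 remains possible at r4c3. So r4c3=2.

Answer: 1 3 4 2 / 2 4 1 3 / 4 2 3 1 / 3 1 2 4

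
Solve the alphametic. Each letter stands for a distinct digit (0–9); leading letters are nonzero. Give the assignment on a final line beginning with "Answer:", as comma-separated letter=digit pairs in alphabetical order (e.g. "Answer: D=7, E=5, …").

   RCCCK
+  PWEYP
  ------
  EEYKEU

Step 1. [col 1: K + P ≡ U (mod 10)] no forcing yet in column 1 (carry-in 0); K=6 is free and consistent — try it ⇒ K=6.
Step 2. [col 1: K + P ≡ U (mod 10)] no forcing yet in column 1 (carry-in 0); U=8 is free and consistent — try it, so U=8.
Step 3. [E] E is the leading digit of a 6-digit sum of two 5-digit numbers; the final carry is exactly 1, so E=1.
Step 4. [col 1: K + P ≡ U (mod 10)] from column 1 (K=6, U=8, carry-in 0, digits 1,6,8 already taken and all letters distinct): P must equal 2, so P=2.
Step 5. [col 2: C + Y ≡ E (mod 10)] column 2 (C + Y ≡ E (mod 10), carry-in 0) doesn't pin Y yet; pick Y=7 and continue ⇒ Y=7.
Step 6. [col 2: C + Y ≡ E (mod 10)] column 2 reads C+Y+carry(0)=E with Y=7, E=1; with digits 1,2,6,7,8 already taken and all letters distinct, the only value for C is 4. So C=4.
Step 7. [col 4: C + W ≡ Y (mod 10)] column 4: given C=4, Y=7, carry-in 0, and digits 1,2,4,6,7,8 already taken and all letters distinct, C+W≡Y (mod 10) forces W=3 ⇒ W=3.
Step 8. [col 5: R + P ≡ E (mod 10)] column 5: given P=2, E=1, carry-in 0, and digits 1,2,3,4,6,7,8 already taken and all letters distinct, R+P≡E (mod 10) forces R=9, so R=9.

Answer: C=4, E=1, K=6, P=2, R=9, U=8, W=3, Y=7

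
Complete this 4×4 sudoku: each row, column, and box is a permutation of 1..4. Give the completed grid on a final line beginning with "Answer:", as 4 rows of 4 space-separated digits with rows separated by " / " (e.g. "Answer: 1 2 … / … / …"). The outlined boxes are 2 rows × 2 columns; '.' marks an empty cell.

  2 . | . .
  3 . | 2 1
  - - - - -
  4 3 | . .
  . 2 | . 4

Step 1. [r1c3∈{3,4}] in col 3, 4 fits only at r1c3. So r1c3=4.
Step 2. [r3c3∈{1}] r3c3 has the single candidate 1. So r3c3=1.
Step 3. [r4c1∈{1}] r4c1 has the single candidate 1. So r4c1=1.
Step 4. [r1c2∈{1}] nothing but 1 survives at r1c2 ⇒ r1c2=1.
Step 5. [r1c4∈{3}] r1c4's peers cover all but 3. So r1c4=3.
Step 6. [r4c3∈{3}] only 3 remains possible at r4c3, so r4c3=3.
Step 7. [r2c2∈{4}] r2c2 has the single candidate 4, so r2c2=4.
Step 8. [r3c4∈{2}] r3c4 has the single candidate 2 ⇒ r3c4=2.

Answer: 2 1 4 3 / 3 4 2 1 / 4 3 1 2 / 1 2 3 4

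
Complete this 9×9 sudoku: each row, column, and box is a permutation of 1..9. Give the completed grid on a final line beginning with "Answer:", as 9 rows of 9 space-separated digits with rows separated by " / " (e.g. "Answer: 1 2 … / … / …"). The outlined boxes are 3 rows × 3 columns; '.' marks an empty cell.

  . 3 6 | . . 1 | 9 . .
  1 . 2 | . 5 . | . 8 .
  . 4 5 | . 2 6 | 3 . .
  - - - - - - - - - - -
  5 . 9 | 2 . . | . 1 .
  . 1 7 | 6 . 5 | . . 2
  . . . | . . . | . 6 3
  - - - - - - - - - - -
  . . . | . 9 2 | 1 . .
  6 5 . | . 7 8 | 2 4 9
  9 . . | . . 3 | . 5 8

Step 1. [r3c8∈{7}] r3c8 is down to just 7 ⇒ r3c8=7.
Step 2. [r3c1∈{8}] r3c1 has the single candidate 8 ⇒ r3c1=8.
Step 3. [r8c4∈{1}] r8c4 has the single candidate 1. So r8c4=1.
Step 4. [r9c4∈{4}] nothing but 4 survives at r9c4. So r9c4=4.
Step 5. [r1c1∈{7}] r1c1's peers cover all but 7, so r1c1=7.
Step 6. [r3c4∈{9}] nothing but 9 survives at r3c4 ⇒ r3c4=9.
Step 7. [r4c5∈{3,4,8}] 3 has one home in row 4: r4c5 ⇒ r4c5=3.
Step 8. [r7c9∈{6,7}] row 7 places 6 nowhere but r7c9 ⇒ r7c9=6.
Step 9. [r2c9∈{4}] only 4 remains possible at r2c9 ⇒ r2c9=4.
Step 10. [r1c5∈{4,8}] r1c5 is the only open cell in row 1 admitting 4. So r1c5=4.
Step 11. [r9c7∈{7}] only 7 remains possible at r9c7 ⇒ r9c7=7.
Step 12. [r5c5∈{8}] r5c5 has the single candidate 8, so r5c5=8.
Step 13. [r6c4∈{7}] r6c4 is down to just 7 ⇒ r6c4=7.
Step 14. [r5c7∈{4}] only 4 remains possible at r5c7, so r5c7=4.
Step 15. [r7c8∈{3}] only 3 remains possible at r7c8. So r7c8=3.
Step 16. [r7c1∈{4}] r7c1 has the single candidate 4, so r7c1=4.
Step 17. [r4c7∈{8}] r4c7 is down to just 8, so r4c7=8.
Step 18. [r7c3∈{8}] r7c3's peers cover all but 8. So r7c3=8.
Step 19. [r6c1∈{2}] r6c1's peers cover all but 2. So r6c1=2.
Step 20. [r4c6∈{4}] nothing but 4 survives at r4c6 ⇒ r4c6=4.
Step 21. [r6c7∈{5}] r6c7 is down to just 5 ⇒ r6c7=5.
Step 22. [r8c3∈{3}] nothing but 3 survives at r8c3, so r8c3=3.
Step 23. [r6c2∈{8}] r6c2's peers cover all but 8, so r6c2=8.
Step 24. [r2c6∈{7}] r2c6 has the single candidate 7, so r2c6=7.
Step 25. [r7c2∈{7}] r7c2 has the single candidate 7 ⇒ r7c2=7.
Step 26. [r1c9∈{5}] only 5 remains possible at r1c9. So r1c9=5.
Step 27. [r4c9∈{7}] only 7 remains possible at r4c9, so r4c9=7.
Step 28. [r9c2∈{2}] r9c2's peers cover all but 2, so r9c2=2.
Step 29. [r9c3∈{1}] nothing but 1 survives at r9c3 ⇒ r9c3=1.
Step 30. [r3c9∈{1}] only 1 remains possible at r3c9, so r3c9=1.
Step 31. [r9c5∈{6}] r9c5 is down to just 6, so r9c5=6.
Step 32. [r7c4∈{5}] nothing but 5 survives at r7c4 ⇒ r7c4=5.
Step 33. [r5c8∈{9}] nothing but 9 survives at r5c8. So r5c8=9.
Step 34. [r2c7∈{6}] r2c7 has the single candidate 6, so r2c7=6.
Step 35. [r2c4∈{3}] r2c4 has the single candidate 3, so r2c4=3.
Step 36. [r1c4∈{8}] r1c4's peers cover all but 8 ⇒ r1c4=8.
Step 37. [r4c2∈{6}] r4c2 has the single candidate 6. So r4c2=6.
Step 38. [r1c8∈{2}] r1c8's peers cover all but 2. So r1c8=2.
Step 39. [r6c5∈{1}] r6c5 is down to just 1, so r6c5=1.
Step 40. [r6c6∈{9}] r6c6 has the single candidate 9. So r6c6=9.
Step 41. [r5c1∈{3}] nothing but 3 survives at r5c1, so r5c1=3.
Step 42. [r6c3∈{4}] r6c3 has the single candidate 4, so r6c3=4.
Step 43. [r2c2∈{9}] nothing but 9 survives at r2c2, so r2c2=9.

Answer: 7 3 6 8 4 1 9 2 5 / 1 9 2 3 5 7 6 8 4 / 8 4 5 9 2 6 3 7 1 / 5 6 9 2 3 4 8 1 7 / 3 1 7 6 8 5 4 9 2 / 2 8 4 7 1 9 5 6 3 / 4 7 8 5 9 2 1 3 6 / 6 5 3 1 7 8 2 4 9 / 9 2 1 4 6 3 7 5 8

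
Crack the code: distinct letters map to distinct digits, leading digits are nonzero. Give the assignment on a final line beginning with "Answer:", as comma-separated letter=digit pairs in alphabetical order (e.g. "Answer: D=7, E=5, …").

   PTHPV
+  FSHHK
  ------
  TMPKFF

Step 1. [col 1: V + K ≡ F (mod 10)] several values work for K in column 1 (V + K ≡ F (mod 10), carry-in 0); try K=3. So K=3.
Step 2. [T] adding two 5-digit numbers gives at most 5+1 digits, and here it does — T is that final carry and must be 1, so T=1.
Step 3. [col 1: V + K ≡ F (mod 10)] F=5 is one option consistent with column 1 (V + K ≡ F (mod 10), carry-in 0) — take it, so F=5.
Step 4. [col 1: V + K ≡ F (mod 10)] from column 1 (K=3, F=5, carry-in 0, digits 1,3,5 already taken and all letters distinct): V must equal 2 ⇒ V=2.
Step 5. [col 2: P + H ≡ F (mod 10)] several values work for P in column 2 (P + H ≡ F (mod 10), carry-in 0); try P=9 ⇒ P=9.
Step 6. [col 2: P + H ≡ F (mod 10)] in column 2 we have P+H≡F with carry-in 0; given P=9, F=5 and digits 1,2,3,5,9 already taken and all letters distinct, that pins H to 6. So H=6.
Step 7. [col 4: T + S ≡ P (mod 10)] column 4 reads T+S+carry(1)=P with T=1, P=9; with digits 1,2,3,5,6,9 already taken and all letters distinct, the only value for S is 7 ⇒ S=7.
Step 8. [col 5: P + F ≡ M (mod 10)] from column 5 (P=9, F=5, carry-in 0, digits 1,2,3,5,6,7,9 already taken and all letters distinct): M must equal 4, so M=4.

Answer: F=5, H=6, K=3, M=4, P=9, S=7, T=1, V=2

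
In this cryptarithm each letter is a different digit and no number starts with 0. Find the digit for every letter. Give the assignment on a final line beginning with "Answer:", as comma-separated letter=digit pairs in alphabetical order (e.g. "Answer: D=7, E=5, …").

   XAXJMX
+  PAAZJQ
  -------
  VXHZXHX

Step 1. [col 1: X + Q ≡ X (mod 10)] in column 1 we have X+Q≡X with carry-in 0; given nothing yet and all letters distinct, none taken yet, that pins Q to 0, so Q=0.
Step 2. [col 1: X + Q ≡ X (mod 10)] X=6 is one option consistent with column 1 (X + Q ≡ X (mod 10), carry-in 0) — take it, so X=6.
Step 3. [col 2: M + J ≡ H (mod 10)] column 2 (M + J ≡ H (mod 10), carry-in 0) doesn't pin H yet; pick H=7 and continue, so H=7.
Step 4. [V] V is the leading digit of a 7-digit sum of two 6-digit numbers; the final carry is exactly 1, so V=1.
Step 5. [col 2: M + J ≡ H (mod 10)] several values work for J in column 2 (M + J ≡ H (mod 10), carry-in 0); try J=2, so J=2.
Step 6. [col 2: M + J ≡ H (mod 10)] column 2 reads M+J+carry(0)=H with J=2, H=7; with digits 0,1,2,6,7 already taken and all letters distinct, the only value for M is 5, so M=5.
Step 7. [col 3: J + Z ≡ X (mod 10)] in column 3 we have J+Z≡X with carry-in 0; given J=2, X=6 and digits 0,1,2,5,6,7 already taken and all letters distinct, that pins Z to 4 ⇒ Z=4.
Step 8. [col 4: X + A ≡ Z (mod 10)] column 4 reads X+A+carry(0)=Z with X=6, Z=4; with digits 0,1,2,4,5,6,7 already taken and all letters distinct, the only value for A is 8, so A=8.
Step 9. [col 6: X + P ≡ X (mod 10)] column 6: given X=6, carry-in 1, and digits 0,1,2,4,5,6,7,8 already taken and all letters distinct, X+P≡X (mod 10) forces P=9, so P=9.

Answer: A=8, H=7, J=2, M=5, P=9, Q=0, V=1, X=6, Z=4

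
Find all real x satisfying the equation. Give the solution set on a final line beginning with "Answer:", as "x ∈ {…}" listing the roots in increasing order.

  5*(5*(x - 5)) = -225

Step 1. [5*(5*(x - 5)) = -225] divide by the outer 5, so div: 5*(x - 5) = -45.
Step 2. [5*(x - 5) = -45] 5 out front; divide by 5, so div: x - 5 = -9.
Step 3. [x - 5 = -9] peel the -5: add 5 from each side, so sub: x = -4.

Answer: x ∈ {-4}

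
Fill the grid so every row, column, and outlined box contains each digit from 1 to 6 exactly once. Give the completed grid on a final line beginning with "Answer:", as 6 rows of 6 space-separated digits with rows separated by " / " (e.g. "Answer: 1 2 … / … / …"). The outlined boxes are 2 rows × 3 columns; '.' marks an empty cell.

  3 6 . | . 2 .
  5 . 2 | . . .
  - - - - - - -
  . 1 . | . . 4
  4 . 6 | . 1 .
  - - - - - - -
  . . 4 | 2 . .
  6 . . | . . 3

Step 1. [r1c4∈{1,4,5}] across row 1, 4 lands solely at r1c4 ⇒ r1c4=4.
Step 2. [r3c3∈{3,5}] across col 3, 3 lands solely at r3c3. So r3c3=3.
Step 3. [r6c3∈{1,5}] r6c3 is the only open cell in col 3 admitting 5. So r6c3=5.
Step 4. [r4c2∈{2,5}] col 2 places 5 nowhere but r4c2, so r4c2=5.
Step 5. [r1c6∈{1,5}] in row 1, 5 fits only at r1c6, so r1c6=5.
Step 6. [r3c4∈{5,6}] in col 4, 5 fits only at r3c4 ⇒ r3c4=5.
Step 7. [r2c4∈{1,3,6}] across col 4, 6 lands solely at r2c4. So r2c4=6.
Step 8. [r5c6∈{1,6}] r5c6 is the only open cell in col 6 admitting 6, so r5c6=6.
Step 9. [r5c2∈{3}] r5c2's peers cover all but 3 ⇒ r5c2=3.
Step 10. [r6c5∈{4}] only 4 remains possible at r6c5 ⇒ r6c5=4.
Step 11. [r3c1∈{2}] r3c1's peers cover all but 2, so r3c1=2.
Step 12. [r6c4∈{1}] only 1 remains possible at r6c4. So r6c4=1.
Step 13. [r5c5∈{5}] r5c5's peers cover all but 5 ⇒ r5c5=5.
Step 14. [r4c6∈{2}] r4c6 has the single candidate 2, so r4c6=2.
Step 15. [r2c6∈{1}] r2c6 is down to just 1 ⇒ r2c6=1.
Step 16. [r4c4∈{3}] nothing but 3 survives at r4c4. So r4c4=3.
Step 17. [r3c5∈{6}] r3c5's peers cover all but 6 ⇒ r3c5=6.
Step 18. [r2c2∈{4}] only 4 remains possible at r2c2. So r2c2=4.
Step 19. [r5c1∈{1}] r5c1 is down to just 1 ⇒ r5c1=1.
Step 20. [r6c2∈{2}] r6c2 is down to just 2, so r6c2=2.
Step 21. [r1c3∈{1}] r1c3 is down to just 1, so r1c3=1.
Step 22. [r2c5∈{3}] nothing but 3 survives at r2c5, so r2c5=3.

Answer: 3 6 1 4 2 5 / 5 4 2 6 3 1 / 2 1 3 5 6 4 / 4 5 6 3 1 2 / 1 3 4 2 5 6 / 6 2 5 1 4 3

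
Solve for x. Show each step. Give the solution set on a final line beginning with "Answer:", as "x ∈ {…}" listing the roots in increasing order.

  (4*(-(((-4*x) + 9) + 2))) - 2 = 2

Step 1. [(4*(-(((-4*x) + 9) + 2))) - 2 = 2] -2 is outermost — add 2 both sides ⇒ sub: 4*(-(((-4*x) + 9) + 2)) = 4.
Step 2. [4*(-(((-4*x) + 9) + 2)) = 4] LHS = 4·(…); ÷4 both sides, so div: -(((-4*x) + 9) + 2) = 1.
Step 3. [-(((-4*x) + 9) + 2) = 1] flip signs both sides. So neg: ((-4*x) + 9) + 2 = -1.
Step 4. [((-4*x) + 9) + 2 = -1] +2 is outermost — subtract 2 both sides ⇒ sub: (-4*x) + 9 = -3.
Step 5. [(-4*x) + 9 = -3] +9 is outermost — subtract 9 both sides, so sub: -4*x = -12.
Step 6. [-4*x = -12] leading coefficient -4: divide by -4 ⇒ div: x = 3.

Answer: x ∈ {3}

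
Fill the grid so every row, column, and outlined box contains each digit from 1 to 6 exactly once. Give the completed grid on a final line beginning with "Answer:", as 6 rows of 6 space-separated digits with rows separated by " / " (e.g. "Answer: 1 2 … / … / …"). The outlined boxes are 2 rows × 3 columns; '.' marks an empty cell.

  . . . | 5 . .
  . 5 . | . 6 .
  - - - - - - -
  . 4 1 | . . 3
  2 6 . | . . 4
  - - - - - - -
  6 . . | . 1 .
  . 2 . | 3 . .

Step 1. [r1c5∈{2,3,4}] across col 5, 3 lands solely at r1c5, so r1c5=3.
Step 2. [r2c4∈{1,2,4}] 4 has one home in box 2: r2c4. So r2c4=4.
Step 3. [r5c3∈{3,4,5}] across row 5, 4 lands solely at r5c3 ⇒ r5c3=4.
Step 4. [r6c3∈{5}] nothing but 5 survives at r6c3. So r6c3=5.
Step 5. [r1c2∈{1}] only 1 remains possible at r1c2. So r1c2=1.
Step 6. [r1c6∈{2}] r1c6 is down to just 2 ⇒ r1c6=2.
Step 7. [r3c5∈{2,5}] r3c5 is the only open cell in col 5 admitting 2, so r3c5=2.
Step 8. [r2c1∈{3}] r2c1's peers cover all but 3 ⇒ r2c1=3.
Step 9. [r5c6∈{5}] only 5 remains possible at r5c6. So r5c6=5.
Step 10. [r6c5∈{4}] r6c5 has the single candidate 4. So r6c5=4.
Step 11. [r1c3∈{6}] only 6 remains possible at r1c3, so r1c3=6.
Step 12. [r1c1∈{4}] r1c1 has the single candidate 4 ⇒ r1c1=4.
Step 13. [r2c3∈{2}] r2c3 has the single candidate 2, so r2c3=2.
Step 14. [r5c4∈{2}] r5c4 has the single candidate 2, so r5c4=2.
Step 15. [r4c5∈{5}] r4c5 is down to just 5. So r4c5=5.
Step 16. [r5c2∈{3}] only 3 remains possible at r5c2, so r5c2=3.
Step 17. [r4c4∈{1}] only 1 remains possible at r4c4 ⇒ r4c4=1.
Step 18. [r3c1∈{5}] only 5 remains possible at r3c1. So r3c1=5.
Step 19. [r3c4∈{6}] only 6 remains possible at r3c4. So r3c4=6.
Step 20. [r4c3∈{3}] r4c3 is down to just 3 ⇒ r4c3=3.
Step 21. [r6c1∈{1}] nothing but 1 survives at r6c1, so r6c1=1.
Step 22. [r2c6∈{1}] only 1 remains possible at r2c6, so r2c6=1.
Step 23. [r6c6∈{6}] r6c6 is down to just 6, so r6c6=6.

Answer: 4 1 6 5 3 2 / 3 5 2 4 6 1 / 5 4 1 6 2 3 / 2 6 3 1 5 4 / 6 3 4 2 1 5 / 1 2 5 3 4 6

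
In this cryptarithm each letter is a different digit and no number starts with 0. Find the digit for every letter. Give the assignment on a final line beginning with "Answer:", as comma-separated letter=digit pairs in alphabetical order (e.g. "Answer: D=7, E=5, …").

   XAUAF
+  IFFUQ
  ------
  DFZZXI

Step 1. [col 1: F + Q ≡ I (mod 10)] no forcing yet in column 1 (carry-in 0); Q=2 is free and consistent — try it, so Q=2.
Step 2. [col 1: F + Q ≡ I (mod 10)] several values work for I in column 1 (F + Q ≡ I (mod 10), carry-in 0); try I=8. So I=8.
Step 3. [D] D is the leading digit of a 6-digit sum of two 5-digit numbers; the final carry is exactly 1. So D=1.
Step 4. [col 1: F + Q ≡ I (mod 10)] column 1 reads F+Q+carry(0)=I with Q=2, I=8; with digits 1,2,8 already taken and all letters distinct, the only value for F is 6. So F=6.
Step 5. [col 2: A + U ≡ X (mod 10)] A=3 is one option consistent with column 2 (A + U ≡ X (mod 10), carry-in 0) — take it, so A=3.
Step 6. [col 2: A + U ≡ X (mod 10)] X=7 is one option consistent with column 2 (A + U ≡ X (mod 10), carry-in 0) — take it. So X=7.
Step 7. [col 2: A + U ≡ X (mod 10)] in column 2 we have A+U≡X with carry-in 0; given A=3, X=7 and digits 1,2,3,6,7,8 already taken and all letters distinct, that pins U to 4 ⇒ U=4.
Step 8. [col 3: U + F ≡ Z (mod 10)] column 3 reads U+F+carry(0)=Z with U=4, F=6; with digits 1,2,3,4,6,7,8 already taken and all letters distinct, the only value for Z is 0 ⇒ Z=0.

Answer: A=3, D=1, F=6, I=8, Q=2, U=4, X=7, Z=0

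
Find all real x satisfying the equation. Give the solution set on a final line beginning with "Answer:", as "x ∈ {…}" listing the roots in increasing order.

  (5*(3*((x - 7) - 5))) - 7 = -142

Step 1. [(5*(3*((x - 7) - 5))) - 7 = -142] 7 comes off first (add 7) ⇒ sub: 5*(3*((x - 7) - 5)) = -135.
Step 2. [5*(3*((x - 7) - 5)) = -135] leading coefficient 5: divide by 5 ⇒ div: 3*((x - 7) - 5) = -27.
Step 3. [3*((x - 7) - 5) = -27] divide by the outer 3, so div: (x - 7) - 5 = -9.
Step 4. [(x - 7) - 5 = -9] the outer -5 inverts by adding 5 ⇒ sub: x - 7 = -4.
Step 5. [x - 7 = -4] -7 is outermost — add 7 both sides. So sub: x = 3.

Answer: x ∈ {3}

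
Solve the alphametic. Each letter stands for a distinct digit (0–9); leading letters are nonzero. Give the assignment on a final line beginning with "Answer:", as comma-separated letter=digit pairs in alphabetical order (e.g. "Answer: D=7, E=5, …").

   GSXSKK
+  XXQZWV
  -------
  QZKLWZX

Step 1. [col 1: K + V ≡ X (mod 10)] no forcing yet in column 1 (carry-in 0); K=2 is free and consistent — try it, so K=2.
Step 2. [col 1: K + V ≡ X (mod 10)] no forcing yet in column 1 (carry-in 0); X=5 is free and consistent — try it. So X=5.
Step 3. [col 1: K + V ≡ X (mod 10)] from column 1 (K=2, X=5, carry-in 0, digits 2,5 already taken and all letters distinct): V must equal 3, so V=3.
Step 4. [Q] adding two 6-digit numbers gives at most 6+1 digits, and here it does — Q is that final carry and must be 1 ⇒ Q=1.
Step 5. [col 2: K + W ≡ Z (mod 10)] several values work for Z in column 2 (K + W ≡ Z (mod 10), carry-in 0); try Z=0. So Z=0.
Step 6. [col 2: K + W ≡ Z (mod 10)] from column 2 (K=2, Z=0, carry-in 0, digits 0,1,2,3,5 already taken and all letters distinct): W must equal 8, so W=8.
Step 7. [col 3: S + Z ≡ W (mod 10)] in column 3 we have S+Z≡W with carry-in 1; given Z=0, W=8 and digits 0,1,2,3,5,8 already taken and all letters distinct, that pins S to 7, so S=7.
Step 8. [col 4: X + Q ≡ L (mod 10)] column 4 reads X+Q+carry(0)=L with X=5, Q=1; with digits 0,1,2,3,5,7,8 already taken and all letters distinct, the only value for L is 6 ⇒ L=6.
Step 9. [col 6: G + X ≡ Z (mod 10)] in column 6 we have G+X≡Z with carry-in 1; given X=5, Z=0 and digits 0,1,2,3,5,6,7,8 already taken and all letters distinct, that pins G to 4 ⇒ G=4.

Answer: G=4, K=2, L=6, Q=1, S=7, V=3, W=8, X=5, Z=0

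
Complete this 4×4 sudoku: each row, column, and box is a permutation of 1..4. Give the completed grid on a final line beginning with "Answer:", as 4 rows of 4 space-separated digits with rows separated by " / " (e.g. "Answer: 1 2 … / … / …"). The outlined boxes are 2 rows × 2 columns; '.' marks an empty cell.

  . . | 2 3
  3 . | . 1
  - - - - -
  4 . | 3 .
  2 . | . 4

Step 1. [r3c2∈{1}] only 1 remains possible at r3c2 ⇒ r3c2=1.
Step 2. [r2c3∈{4}] r2c3 is down to just 4 ⇒ r2c3=4.
Step 3. [r2c2∈{2}] only 2 remains possible at r2c2 ⇒ r2c2=2.
Step 4. [r1c2∈{4}] r1c2's peers cover all but 4. So r1c2=4.
Step 5. [r4c2∈{3}] r4c2's peers cover all but 3. So r4c2=3.
Step 6. [r1c1∈{1}] r1c1 is down to just 1. So r1c1=1.
Step 7. [r3c4∈{2}] only 2 remains possible at r3c4. So r3c4=2.
Step 8. [r4c3∈{1}] nothing but 1 survives at r4c3. So r4c3=1.

Answer: 1 4 2 3 / 3 2 4 1 / 4 1 3 2 / 2 3 1 4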